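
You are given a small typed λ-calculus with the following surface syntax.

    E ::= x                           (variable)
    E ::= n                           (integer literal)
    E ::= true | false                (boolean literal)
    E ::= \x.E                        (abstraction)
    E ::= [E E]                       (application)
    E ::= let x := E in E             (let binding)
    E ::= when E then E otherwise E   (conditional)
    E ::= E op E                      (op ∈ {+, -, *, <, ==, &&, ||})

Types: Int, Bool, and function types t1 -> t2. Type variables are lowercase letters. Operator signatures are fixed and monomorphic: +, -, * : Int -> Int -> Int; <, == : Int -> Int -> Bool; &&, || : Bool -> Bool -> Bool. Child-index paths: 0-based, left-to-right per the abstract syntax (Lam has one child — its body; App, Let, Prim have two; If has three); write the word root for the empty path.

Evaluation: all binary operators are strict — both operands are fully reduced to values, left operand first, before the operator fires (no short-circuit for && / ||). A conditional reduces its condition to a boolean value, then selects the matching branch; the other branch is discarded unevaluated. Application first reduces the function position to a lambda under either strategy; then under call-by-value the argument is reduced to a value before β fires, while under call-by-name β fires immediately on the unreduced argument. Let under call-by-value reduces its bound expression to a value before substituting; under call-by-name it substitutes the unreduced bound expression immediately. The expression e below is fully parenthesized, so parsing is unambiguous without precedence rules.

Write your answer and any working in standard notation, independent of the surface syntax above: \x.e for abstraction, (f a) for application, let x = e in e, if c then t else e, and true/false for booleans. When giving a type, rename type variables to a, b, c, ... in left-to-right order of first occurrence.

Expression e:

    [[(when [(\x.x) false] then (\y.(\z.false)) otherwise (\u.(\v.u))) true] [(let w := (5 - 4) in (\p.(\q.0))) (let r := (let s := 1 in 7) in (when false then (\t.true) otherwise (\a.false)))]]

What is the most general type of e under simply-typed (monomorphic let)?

Trace:
x : a
\x._ : a -> a
  unify a -> a ~ Bool -> b
  unify a ~ Bool
  unify Bool ~ b
_ _ : Bool
  unify Bool ~ Bool
\z._ : d -> Bool
\y._ : c -> d -> Bool
u : e
\v._ : f -> e
\u._ : e -> f -> e
  unify c -> d -> Bool ~ e -> f -> e
  unify c ~ e
  unify d -> Bool ~ f -> e
  unify d ~ f
  unify Bool ~ e
  unify Bool -> f -> Bool ~ Bool -> g
  unify Bool ~ Bool
  unify f -> Bool ~ g
_ _ : f -> Bool
  unify Int ~ Int
  unify Int ~ Int
let w : Int
\q._ : i -> Int
\p._ : h -> i -> Int
let s : Int
let r : Int
  unify Bool ~ Bool
\t._ : j -> Bool
\a._ : k -> Bool
  unify j -> Bool ~ k -> Bool
  unify j ~ k
  unify Bool ~ Bool
  unify h -> i -> Int ~ (k -> Bool) -> l
  unify h ~ k -> Bool
  unify i -> Int ~ l
_ _ : i -> Int
  unify f -> Bool ~ (i -> Int) -> m
  unify f ~ i -> Int
  unify Bool ~ m
_ _ : Bool

Answer: Bool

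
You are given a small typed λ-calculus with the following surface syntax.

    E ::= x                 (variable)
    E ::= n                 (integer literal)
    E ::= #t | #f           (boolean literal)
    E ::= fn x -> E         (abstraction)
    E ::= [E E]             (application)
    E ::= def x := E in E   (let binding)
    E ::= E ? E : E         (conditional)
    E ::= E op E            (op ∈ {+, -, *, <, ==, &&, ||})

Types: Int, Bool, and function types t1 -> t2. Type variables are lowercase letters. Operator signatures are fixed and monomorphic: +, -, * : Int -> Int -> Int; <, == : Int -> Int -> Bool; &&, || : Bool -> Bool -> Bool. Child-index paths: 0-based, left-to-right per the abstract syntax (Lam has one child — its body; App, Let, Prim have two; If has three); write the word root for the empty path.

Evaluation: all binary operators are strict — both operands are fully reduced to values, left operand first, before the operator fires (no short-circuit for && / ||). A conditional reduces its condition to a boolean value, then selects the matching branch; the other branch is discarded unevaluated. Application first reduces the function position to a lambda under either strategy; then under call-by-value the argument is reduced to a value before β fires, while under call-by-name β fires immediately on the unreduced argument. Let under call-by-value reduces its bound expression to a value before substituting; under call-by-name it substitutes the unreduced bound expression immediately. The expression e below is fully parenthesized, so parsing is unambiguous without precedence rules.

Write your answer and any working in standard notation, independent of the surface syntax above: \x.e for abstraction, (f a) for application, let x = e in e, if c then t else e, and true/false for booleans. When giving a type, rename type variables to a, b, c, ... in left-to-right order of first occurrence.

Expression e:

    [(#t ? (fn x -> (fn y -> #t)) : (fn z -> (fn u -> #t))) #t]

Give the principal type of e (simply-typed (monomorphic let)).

Answer: a -> Bool

Trace:
  unify Bool ~ Bool
\y._ : b -> Bool
\x._ : a -> b -> Bool
\u._ : d -> Bool
\z._ : c -> d -> Bool
  unify a -> b -> Bool ~ c -> d -> Bool
  unify a ~ c
  unify b -> Bool ~ d -> Bool
  unify b ~ d
  unify Bool ~ Bool
  unify c -> d -> Bool ~ Bool -> e
  unify c ~ Bool
  unify d -> Bool ~ e
_ _ : d -> Bool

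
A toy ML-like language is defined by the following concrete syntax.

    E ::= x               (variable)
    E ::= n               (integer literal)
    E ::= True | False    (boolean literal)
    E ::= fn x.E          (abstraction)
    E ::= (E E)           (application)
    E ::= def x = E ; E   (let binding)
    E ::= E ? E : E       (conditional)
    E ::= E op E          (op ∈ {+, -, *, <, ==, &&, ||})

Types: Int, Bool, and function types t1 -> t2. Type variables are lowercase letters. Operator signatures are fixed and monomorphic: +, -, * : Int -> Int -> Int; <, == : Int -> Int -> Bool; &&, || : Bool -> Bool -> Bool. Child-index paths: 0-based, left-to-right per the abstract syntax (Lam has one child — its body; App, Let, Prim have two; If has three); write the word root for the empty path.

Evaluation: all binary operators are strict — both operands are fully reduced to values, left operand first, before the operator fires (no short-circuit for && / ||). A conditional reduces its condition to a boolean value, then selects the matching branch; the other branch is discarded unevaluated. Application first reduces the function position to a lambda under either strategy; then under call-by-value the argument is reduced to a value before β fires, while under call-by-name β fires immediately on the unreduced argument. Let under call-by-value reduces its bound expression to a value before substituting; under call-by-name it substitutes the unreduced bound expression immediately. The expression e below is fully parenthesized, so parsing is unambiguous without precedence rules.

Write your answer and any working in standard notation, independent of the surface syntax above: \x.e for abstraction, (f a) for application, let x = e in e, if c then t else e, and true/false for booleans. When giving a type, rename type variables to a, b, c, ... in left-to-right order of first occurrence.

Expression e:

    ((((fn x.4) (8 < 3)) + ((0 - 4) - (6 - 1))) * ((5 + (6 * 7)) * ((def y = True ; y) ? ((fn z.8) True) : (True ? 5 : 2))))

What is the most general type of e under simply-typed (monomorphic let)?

Trace:
\x._ : a -> Int
  unify Int ~ Int
  unify Int ~ Int
  unify a -> Int ~ Bool -> b
  unify a ~ Bool
  unify Int ~ b
_ _ : Int
  unify Int ~ Int
  unify Int ~ Int
  unify Int ~ Int
  unify Int ~ Int
  unify Int ~ Int
  unify Int ~ Int
  unify Int ~ Int
  unify Int ~ Int
  unify Int ~ Int
  unify Int ~ Int
  unify Int ~ Int
  unify Int ~ Int
  unify Int ~ Int
  unify Int ~ Int
let y : Bool
y : Bool
  unify Bool ~ Bool
\z._ : c -> Int
  unify c -> Int ~ Bool -> d
  unify c ~ Bool
  unify Int ~ d
_ _ : Int
  unify Bool ~ Bool
  unify Int ~ Int
  unify Int ~ Int
  unify Int ~ Int
  unify Int ~ Int

Answer: Int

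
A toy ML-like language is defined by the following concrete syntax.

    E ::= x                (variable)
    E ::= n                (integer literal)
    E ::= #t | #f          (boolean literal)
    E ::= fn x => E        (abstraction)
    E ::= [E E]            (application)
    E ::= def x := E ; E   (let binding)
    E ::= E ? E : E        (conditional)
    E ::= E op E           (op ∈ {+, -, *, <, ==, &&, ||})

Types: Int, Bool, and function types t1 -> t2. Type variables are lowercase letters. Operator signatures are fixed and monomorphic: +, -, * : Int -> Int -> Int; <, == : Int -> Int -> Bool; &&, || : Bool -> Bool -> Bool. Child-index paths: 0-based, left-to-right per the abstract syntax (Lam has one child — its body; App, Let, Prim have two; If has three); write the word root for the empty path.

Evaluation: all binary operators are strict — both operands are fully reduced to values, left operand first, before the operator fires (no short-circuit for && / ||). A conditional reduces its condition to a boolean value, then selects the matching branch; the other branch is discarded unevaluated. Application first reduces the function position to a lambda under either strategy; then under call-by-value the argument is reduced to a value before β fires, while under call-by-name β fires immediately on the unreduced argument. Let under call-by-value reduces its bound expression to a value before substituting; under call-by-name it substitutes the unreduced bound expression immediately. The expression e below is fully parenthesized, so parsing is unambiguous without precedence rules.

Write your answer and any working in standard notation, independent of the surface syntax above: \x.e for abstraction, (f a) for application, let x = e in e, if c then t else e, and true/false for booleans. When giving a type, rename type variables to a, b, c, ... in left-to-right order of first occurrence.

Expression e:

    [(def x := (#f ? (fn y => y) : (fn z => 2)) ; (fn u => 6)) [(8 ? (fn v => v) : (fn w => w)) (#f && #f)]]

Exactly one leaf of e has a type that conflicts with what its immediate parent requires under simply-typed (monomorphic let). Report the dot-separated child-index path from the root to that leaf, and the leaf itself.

Trace:
  unify Bool ~ Bool
y : a
\y._ : a -> a
\z._ : b -> Int
  unify a -> a ~ b -> Int
  unify a ~ b
  unify b ~ Int
let x : Int -> Int
\u._ : c -> Int
  unify Int ~ Bool
  FAIL: mismatch Int ~ Bool

Answer: 1.0.0 : 8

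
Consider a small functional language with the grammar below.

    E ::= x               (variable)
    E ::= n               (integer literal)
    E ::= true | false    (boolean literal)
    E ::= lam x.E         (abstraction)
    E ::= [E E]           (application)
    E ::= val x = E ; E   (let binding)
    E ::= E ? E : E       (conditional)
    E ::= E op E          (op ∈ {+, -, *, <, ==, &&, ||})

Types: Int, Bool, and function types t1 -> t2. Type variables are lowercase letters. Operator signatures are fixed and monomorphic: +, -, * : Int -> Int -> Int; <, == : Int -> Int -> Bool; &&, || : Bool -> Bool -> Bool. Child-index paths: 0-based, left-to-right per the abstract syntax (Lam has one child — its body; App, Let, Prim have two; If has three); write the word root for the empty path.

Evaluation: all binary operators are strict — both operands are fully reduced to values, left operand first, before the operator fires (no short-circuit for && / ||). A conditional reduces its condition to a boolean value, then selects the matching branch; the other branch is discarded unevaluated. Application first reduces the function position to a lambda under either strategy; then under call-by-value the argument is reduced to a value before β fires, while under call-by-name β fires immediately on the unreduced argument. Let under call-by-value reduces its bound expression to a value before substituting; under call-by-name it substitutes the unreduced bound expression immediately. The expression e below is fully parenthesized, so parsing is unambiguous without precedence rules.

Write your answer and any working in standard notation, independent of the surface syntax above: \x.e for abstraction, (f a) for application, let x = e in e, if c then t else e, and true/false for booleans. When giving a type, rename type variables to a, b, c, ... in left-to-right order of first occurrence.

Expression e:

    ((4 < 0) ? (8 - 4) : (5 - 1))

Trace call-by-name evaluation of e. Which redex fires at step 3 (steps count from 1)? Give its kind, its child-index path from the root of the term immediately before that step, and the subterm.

Trace:
step 0: (if (4 < 0) then (8 - 4) else (5 - 1))
step 1: [delta@0] (if false then (8 - 4) else (5 - 1))
step 2: [if@root] (5 - 1)
step 3: [delta@root] 4

Answer: delta at root : (5 - 1)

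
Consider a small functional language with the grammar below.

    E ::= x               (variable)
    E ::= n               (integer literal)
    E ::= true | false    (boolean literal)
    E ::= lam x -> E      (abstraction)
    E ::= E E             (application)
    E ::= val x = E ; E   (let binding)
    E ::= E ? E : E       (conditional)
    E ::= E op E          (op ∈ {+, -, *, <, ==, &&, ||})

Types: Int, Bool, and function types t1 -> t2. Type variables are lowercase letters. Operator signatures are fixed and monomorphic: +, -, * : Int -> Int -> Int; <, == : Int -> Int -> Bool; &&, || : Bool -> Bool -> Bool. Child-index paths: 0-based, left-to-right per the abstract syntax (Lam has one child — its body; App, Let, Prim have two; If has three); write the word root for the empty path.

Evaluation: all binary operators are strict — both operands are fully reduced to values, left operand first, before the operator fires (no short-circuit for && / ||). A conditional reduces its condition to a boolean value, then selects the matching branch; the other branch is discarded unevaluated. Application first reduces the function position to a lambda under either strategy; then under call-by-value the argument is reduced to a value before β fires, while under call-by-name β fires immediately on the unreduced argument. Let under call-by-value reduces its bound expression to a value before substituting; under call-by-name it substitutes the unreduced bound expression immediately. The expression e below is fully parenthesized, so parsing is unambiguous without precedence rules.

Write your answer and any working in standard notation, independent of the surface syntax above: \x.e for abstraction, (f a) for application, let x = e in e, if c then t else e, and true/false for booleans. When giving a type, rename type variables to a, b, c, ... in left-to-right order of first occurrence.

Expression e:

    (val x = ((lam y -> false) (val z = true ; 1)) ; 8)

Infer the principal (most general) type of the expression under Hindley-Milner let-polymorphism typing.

Working:
\y._ : a -> Bool
let z : Bool
  unify a -> Bool ~ Int -> b
  unify a ~ Int
  unify Bool ~ b
_ _ : Bool
let x : Bool

Answer: Int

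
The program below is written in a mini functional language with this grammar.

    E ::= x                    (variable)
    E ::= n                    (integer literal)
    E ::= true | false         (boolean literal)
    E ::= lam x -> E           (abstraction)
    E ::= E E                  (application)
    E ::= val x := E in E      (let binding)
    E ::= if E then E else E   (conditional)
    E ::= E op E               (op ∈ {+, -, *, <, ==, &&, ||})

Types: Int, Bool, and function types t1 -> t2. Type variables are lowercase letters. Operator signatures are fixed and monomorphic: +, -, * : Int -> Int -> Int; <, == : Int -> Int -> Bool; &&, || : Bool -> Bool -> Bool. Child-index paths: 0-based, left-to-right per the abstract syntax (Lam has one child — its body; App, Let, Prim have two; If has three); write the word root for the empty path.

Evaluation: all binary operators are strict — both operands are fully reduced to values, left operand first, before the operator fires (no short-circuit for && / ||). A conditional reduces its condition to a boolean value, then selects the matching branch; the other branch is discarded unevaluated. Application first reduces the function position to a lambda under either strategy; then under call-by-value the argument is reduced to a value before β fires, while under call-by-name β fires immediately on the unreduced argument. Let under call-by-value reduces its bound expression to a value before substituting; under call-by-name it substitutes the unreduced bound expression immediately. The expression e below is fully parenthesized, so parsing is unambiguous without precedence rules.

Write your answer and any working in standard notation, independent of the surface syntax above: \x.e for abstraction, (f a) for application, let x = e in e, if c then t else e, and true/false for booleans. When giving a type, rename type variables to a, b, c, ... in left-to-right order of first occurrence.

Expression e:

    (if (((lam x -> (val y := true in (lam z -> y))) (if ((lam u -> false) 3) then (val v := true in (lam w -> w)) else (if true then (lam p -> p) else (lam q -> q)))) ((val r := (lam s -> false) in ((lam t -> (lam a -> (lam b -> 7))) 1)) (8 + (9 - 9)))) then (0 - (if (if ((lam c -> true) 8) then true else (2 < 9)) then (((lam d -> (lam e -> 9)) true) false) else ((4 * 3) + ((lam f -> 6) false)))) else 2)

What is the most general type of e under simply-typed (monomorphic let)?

Answer: Int

Working:
let y : Bool
y : Bool
\z._ : b -> Bool
\x._ : a -> b -> Bool
\u._ : c -> Bool
  unify c -> Bool ~ Int -> d
  unify c ~ Int
  unify Bool ~ d
_ _ : Bool
  unify Bool ~ Bool
let v : Bool
w : e
\w._ : e -> e
  unify Bool ~ Bool
p : f
\p._ : f -> f
q : g
\q._ : g -> g
  unify f -> f ~ g -> g
  unify f ~ g
  unify g ~ g
  unify e -> e ~ g -> g
  unify e ~ g
  unify g ~ g
  unify a -> b -> Bool ~ (g -> g) -> h
  unify a ~ g -> g
  unify b -> Bool ~ h
_ _ : b -> Bool
\s._ : i -> Bool
let r : i -> Bool
\b._ : l -> Int
\a._ : k -> l -> Int
\t._ : j -> k -> l -> Int
  unify j -> k -> l -> Int ~ Int -> m
  unify j ~ Int
  unify k -> l -> Int ~ m
_ _ : k -> l -> Int
  unify Int ~ Int
  unify Int ~ Int
  unify Int ~ Int
  unify Int ~ Int
  unify k -> l -> Int ~ Int -> n
  unify k ~ Int
  unify l -> Int ~ n
_ _ : l -> Int
  unify b -> Bool ~ (l -> Int) -> o
  unify b ~ l -> Int
  unify Bool ~ o
_ _ : Bool
  unify Bool ~ Bool
  unify Int ~ Int
\c._ : p -> Bool
  unify p -> Bool ~ Int -> q
  unify p ~ Int
  unify Bool ~ q
_ _ : Bool
  unify Bool ~ Bool
  unify Int ~ Int
  unify Int ~ Int
  unify Bool ~ Bool
  unify Bool ~ Bool
\e._ : s -> Int
\d._ : r -> s -> Int
  unify r -> s -> Int ~ Bool -> t
  unify r ~ Bool
  unify s -> Int ~ t
_ _ : s -> Int
  unify s -> Int ~ Bool -> u
  unify s ~ Bool
  unify Int ~ u
_ _ : Int
  unify Int ~ Int
  unify Int ~ Int
  unify Int ~ Int
\f._ : v -> Int
  unify v -> Int ~ Bool -> w
  unify v ~ Bool
  unify Int ~ w
_ _ : Int
  unify Int ~ Int
  unify Int ~ Int
  unify Int ~ Int
  unify Int ~ Int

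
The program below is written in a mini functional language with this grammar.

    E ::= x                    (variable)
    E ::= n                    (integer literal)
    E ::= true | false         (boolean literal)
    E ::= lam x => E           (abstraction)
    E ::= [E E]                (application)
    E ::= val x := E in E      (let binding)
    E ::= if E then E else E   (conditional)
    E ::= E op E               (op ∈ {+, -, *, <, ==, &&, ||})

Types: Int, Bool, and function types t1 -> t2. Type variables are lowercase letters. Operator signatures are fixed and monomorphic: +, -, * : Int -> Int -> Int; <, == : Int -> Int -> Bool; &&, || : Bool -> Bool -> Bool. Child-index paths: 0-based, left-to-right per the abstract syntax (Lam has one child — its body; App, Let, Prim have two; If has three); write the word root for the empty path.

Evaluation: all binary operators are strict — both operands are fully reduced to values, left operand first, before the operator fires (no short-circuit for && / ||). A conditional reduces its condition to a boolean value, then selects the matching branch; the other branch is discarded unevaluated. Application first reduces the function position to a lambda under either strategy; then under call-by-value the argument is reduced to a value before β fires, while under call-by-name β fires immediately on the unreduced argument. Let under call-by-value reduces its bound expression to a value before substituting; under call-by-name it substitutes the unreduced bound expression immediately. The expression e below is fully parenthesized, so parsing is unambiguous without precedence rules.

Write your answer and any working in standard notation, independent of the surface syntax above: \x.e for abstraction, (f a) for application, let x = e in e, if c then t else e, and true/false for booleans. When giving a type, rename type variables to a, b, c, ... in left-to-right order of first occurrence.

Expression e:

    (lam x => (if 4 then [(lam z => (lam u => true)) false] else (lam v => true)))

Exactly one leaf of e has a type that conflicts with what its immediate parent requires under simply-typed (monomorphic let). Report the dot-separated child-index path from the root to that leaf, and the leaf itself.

Trace:
  unify Int ~ Bool
  FAIL: mismatch Int ~ Bool

Answer: 0.0 : 4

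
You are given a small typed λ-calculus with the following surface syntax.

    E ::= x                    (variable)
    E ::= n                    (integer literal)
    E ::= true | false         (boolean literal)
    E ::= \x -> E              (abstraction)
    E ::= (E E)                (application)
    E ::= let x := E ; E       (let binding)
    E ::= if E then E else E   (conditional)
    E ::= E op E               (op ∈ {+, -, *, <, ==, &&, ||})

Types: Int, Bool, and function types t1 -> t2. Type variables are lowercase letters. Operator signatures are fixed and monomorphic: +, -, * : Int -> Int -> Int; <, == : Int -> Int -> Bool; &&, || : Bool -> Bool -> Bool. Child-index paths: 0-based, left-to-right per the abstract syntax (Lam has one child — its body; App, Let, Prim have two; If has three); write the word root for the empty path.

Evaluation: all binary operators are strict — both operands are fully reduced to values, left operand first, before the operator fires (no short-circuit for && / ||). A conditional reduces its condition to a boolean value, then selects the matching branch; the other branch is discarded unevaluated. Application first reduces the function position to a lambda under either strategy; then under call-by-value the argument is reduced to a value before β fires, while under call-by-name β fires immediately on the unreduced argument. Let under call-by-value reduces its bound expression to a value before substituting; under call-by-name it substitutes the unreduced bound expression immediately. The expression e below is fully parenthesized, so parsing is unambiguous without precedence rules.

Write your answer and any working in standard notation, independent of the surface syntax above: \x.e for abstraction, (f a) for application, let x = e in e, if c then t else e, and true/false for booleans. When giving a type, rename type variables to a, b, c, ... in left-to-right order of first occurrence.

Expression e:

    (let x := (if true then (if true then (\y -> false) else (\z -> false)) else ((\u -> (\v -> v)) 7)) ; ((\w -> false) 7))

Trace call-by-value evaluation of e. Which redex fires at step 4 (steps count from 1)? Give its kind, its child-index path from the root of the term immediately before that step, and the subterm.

Answer: beta at root : ((\w.false) 7)

Working:
step 0: (let x = (if true then (if true then (\y.false) else (\z.false)) else ((\u.(\v.v)) 7)) in ((\w.false) 7))
step 1: [if@0] (let x = (if true then (\y.false) else (\z.false)) in ((\w.false) 7))
step 2: [if@0] (let x = (\y.false) in ((\w.false) 7))
step 3: [let@root] ((\w.false) 7)
step 4: [beta@root] false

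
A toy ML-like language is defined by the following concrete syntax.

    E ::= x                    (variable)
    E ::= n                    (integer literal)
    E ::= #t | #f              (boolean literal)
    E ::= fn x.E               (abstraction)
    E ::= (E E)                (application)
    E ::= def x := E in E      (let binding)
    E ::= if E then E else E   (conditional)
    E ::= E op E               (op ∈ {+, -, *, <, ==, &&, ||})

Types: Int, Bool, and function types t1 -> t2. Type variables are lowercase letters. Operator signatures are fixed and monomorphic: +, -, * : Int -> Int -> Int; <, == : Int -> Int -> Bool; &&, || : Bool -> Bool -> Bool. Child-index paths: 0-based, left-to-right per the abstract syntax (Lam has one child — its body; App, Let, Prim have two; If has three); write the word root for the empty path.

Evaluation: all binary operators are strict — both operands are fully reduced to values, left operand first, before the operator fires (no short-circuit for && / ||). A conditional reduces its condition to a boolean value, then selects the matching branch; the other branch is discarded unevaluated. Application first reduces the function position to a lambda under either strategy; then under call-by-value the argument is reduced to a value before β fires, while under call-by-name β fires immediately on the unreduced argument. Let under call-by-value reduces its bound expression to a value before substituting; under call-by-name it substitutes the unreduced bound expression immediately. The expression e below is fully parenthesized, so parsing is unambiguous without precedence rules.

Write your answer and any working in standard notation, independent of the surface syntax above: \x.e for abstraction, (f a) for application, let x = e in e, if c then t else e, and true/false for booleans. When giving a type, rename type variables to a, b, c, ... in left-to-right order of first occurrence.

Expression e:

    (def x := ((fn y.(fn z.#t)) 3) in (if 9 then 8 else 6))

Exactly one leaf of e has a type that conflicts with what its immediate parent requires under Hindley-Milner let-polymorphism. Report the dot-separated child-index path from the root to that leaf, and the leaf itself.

Answer: 1.0 : 9

Trace:
\z._ : b -> Bool
\y._ : a -> b -> Bool
  unify a -> b -> Bool ~ Int -> c
  unify a ~ Int
  unify b -> Bool ~ c
_ _ : b -> Bool
let x : forall. b -> Bool
  unify Int ~ Bool
  FAIL: mismatch Int ~ Bool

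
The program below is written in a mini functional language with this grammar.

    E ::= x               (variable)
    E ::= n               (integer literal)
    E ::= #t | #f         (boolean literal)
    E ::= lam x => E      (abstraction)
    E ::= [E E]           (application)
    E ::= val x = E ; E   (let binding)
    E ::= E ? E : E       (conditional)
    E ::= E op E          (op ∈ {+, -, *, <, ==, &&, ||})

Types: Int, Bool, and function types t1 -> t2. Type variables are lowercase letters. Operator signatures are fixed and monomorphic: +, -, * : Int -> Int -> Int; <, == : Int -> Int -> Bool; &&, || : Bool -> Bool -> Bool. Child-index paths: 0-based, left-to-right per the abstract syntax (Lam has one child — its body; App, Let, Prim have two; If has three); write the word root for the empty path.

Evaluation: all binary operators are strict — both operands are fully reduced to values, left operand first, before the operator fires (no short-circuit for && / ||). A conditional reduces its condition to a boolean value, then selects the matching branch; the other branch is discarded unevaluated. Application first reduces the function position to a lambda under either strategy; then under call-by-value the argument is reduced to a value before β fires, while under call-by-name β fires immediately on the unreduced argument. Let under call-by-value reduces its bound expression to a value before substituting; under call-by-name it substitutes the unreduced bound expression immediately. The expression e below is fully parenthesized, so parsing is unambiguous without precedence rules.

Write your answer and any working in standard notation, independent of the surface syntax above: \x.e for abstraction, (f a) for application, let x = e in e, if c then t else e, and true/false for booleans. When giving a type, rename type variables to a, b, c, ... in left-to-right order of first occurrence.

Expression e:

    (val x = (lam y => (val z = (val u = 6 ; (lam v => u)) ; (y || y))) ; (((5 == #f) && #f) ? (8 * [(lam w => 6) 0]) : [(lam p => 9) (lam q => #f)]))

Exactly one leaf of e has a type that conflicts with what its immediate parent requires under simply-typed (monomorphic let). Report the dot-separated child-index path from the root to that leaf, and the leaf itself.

Derivation:
let u : Int
u : Int
\v._ : b -> Int
let z : b -> Int
y : a
  unify a ~ Bool
y : Bool
  unify Bool ~ Bool
\y._ : Bool -> Bool
let x : Bool -> Bool
  unify Int ~ Int
  unify Bool ~ Int
  FAIL: mismatch Bool ~ Int

Answer: 1.0.0.1 : false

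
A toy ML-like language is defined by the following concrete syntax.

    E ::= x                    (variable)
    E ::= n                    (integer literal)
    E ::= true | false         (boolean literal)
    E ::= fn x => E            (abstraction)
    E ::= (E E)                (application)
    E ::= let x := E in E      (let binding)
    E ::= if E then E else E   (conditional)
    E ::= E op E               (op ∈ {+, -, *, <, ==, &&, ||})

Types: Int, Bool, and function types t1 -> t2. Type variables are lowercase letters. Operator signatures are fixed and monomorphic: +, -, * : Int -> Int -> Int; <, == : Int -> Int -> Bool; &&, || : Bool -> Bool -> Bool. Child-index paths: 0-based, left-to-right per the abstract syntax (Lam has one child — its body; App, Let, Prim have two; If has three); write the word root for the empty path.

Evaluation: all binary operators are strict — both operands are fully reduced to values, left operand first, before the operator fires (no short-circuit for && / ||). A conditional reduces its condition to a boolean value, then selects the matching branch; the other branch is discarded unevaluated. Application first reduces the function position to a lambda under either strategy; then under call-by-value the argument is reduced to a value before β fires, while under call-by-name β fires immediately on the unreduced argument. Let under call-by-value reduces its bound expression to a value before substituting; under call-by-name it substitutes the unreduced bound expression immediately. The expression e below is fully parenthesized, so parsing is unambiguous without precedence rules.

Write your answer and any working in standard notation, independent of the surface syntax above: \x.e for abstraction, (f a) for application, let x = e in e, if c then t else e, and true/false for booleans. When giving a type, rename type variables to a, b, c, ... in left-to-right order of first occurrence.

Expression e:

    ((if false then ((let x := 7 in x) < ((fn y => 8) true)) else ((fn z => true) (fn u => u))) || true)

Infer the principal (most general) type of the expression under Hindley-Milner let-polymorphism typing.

Answer: Bool

Derivation:
  unify Bool ~ Bool
let x : Int
x : Int
  unify Int ~ Int
\y._ : a -> Int
  unify a -> Int ~ Bool -> b
  unify a ~ Bool
  unify Int ~ b
_ _ : Int
  unify Int ~ Int
\z._ : c -> Bool
u : d
\u._ : d -> d
  unify c -> Bool ~ (d -> d) -> e
  unify c ~ d -> d
  unify Bool ~ e
_ _ : Bool
  unify Bool ~ Bool
  unify Bool ~ Bool
  unify Bool ~ Bool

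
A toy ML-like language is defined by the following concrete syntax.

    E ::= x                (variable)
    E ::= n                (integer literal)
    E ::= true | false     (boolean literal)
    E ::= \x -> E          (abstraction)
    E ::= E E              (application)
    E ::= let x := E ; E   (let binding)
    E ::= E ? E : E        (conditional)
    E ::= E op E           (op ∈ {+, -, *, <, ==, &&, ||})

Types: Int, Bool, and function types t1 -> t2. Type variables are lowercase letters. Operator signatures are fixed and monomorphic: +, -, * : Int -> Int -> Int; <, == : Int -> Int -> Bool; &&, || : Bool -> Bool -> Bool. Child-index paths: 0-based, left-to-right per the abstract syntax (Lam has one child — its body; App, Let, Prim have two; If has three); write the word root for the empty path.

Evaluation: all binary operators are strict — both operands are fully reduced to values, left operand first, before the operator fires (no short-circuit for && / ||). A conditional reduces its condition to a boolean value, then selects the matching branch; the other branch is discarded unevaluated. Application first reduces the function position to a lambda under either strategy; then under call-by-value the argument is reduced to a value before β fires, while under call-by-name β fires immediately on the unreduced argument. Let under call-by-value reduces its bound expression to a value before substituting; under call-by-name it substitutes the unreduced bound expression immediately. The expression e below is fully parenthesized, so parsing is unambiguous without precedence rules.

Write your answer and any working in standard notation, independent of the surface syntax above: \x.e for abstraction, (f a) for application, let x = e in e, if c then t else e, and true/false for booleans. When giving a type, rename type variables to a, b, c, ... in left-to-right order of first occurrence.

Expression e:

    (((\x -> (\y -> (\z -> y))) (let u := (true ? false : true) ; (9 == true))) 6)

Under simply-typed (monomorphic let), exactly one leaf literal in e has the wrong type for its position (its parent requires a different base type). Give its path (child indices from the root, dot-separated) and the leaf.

Trace:
y : b
\z._ : c -> b
\y._ : b -> c -> b
\x._ : a -> b -> c -> b
  unify Bool ~ Bool
  unify Bool ~ Bool
let u : Bool
  unify Int ~ Int
  unify Bool ~ Int
  FAIL: mismatch Bool ~ Int

Answer: 0.1.1.1 : true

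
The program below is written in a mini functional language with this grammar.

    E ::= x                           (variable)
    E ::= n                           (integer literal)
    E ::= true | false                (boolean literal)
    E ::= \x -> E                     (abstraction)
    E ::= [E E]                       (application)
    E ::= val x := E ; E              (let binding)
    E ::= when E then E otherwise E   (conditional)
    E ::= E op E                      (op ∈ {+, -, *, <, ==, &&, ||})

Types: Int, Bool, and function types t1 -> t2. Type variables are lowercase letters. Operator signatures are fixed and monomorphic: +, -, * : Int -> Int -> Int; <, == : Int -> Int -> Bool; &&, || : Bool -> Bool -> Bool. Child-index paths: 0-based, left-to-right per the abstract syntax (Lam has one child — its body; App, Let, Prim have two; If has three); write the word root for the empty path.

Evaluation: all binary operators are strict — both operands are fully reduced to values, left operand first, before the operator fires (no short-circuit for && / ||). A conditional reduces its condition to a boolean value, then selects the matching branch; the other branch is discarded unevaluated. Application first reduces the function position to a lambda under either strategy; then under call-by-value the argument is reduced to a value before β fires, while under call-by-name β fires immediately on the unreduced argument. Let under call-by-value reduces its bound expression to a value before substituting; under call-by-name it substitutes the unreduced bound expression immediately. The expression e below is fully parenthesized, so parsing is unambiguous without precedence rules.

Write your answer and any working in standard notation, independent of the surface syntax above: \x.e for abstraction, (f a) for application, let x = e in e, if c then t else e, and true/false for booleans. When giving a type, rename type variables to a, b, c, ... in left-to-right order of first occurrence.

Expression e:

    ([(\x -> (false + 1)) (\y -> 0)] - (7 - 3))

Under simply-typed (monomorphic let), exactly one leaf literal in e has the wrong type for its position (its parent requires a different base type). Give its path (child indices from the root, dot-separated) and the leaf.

Trace:
  unify Bool ~ Int
  FAIL: mismatch Bool ~ Int

Answer: 0.0.0.0 : false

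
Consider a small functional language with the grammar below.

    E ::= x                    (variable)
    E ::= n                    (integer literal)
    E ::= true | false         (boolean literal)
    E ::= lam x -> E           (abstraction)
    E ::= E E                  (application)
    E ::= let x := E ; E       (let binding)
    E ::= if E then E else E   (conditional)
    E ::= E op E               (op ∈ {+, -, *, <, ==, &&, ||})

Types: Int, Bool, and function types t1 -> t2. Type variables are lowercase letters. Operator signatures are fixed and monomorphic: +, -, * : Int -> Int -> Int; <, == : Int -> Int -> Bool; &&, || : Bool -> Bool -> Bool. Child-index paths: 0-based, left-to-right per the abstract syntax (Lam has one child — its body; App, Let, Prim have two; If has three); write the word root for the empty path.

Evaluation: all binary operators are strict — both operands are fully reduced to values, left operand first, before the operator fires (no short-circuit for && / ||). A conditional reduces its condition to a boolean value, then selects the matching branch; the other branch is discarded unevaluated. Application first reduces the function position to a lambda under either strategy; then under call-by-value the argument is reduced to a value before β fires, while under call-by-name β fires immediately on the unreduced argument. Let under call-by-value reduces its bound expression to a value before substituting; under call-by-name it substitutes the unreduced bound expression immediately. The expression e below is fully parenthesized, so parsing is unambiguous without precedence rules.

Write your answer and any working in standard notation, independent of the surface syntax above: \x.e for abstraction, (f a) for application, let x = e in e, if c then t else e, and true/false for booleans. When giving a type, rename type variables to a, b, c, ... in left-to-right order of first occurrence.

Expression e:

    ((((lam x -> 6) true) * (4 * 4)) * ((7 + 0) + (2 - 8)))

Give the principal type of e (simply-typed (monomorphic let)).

Answer: Int

Trace:
\x._ : a -> Int
  unify a -> Int ~ Bool -> b
  unify a ~ Bool
  unify Int ~ b
_ _ : Int
  unify Int ~ Int
  unify Int ~ Int
  unify Int ~ Int
  unify Int ~ Int
  unify Int ~ Int
  unify Int ~ Int
  unify Int ~ Int
  unify Int ~ Int
  unify Int ~ Int
  unify Int ~ Int
  unify Int ~ Int
  unify Int ~ Int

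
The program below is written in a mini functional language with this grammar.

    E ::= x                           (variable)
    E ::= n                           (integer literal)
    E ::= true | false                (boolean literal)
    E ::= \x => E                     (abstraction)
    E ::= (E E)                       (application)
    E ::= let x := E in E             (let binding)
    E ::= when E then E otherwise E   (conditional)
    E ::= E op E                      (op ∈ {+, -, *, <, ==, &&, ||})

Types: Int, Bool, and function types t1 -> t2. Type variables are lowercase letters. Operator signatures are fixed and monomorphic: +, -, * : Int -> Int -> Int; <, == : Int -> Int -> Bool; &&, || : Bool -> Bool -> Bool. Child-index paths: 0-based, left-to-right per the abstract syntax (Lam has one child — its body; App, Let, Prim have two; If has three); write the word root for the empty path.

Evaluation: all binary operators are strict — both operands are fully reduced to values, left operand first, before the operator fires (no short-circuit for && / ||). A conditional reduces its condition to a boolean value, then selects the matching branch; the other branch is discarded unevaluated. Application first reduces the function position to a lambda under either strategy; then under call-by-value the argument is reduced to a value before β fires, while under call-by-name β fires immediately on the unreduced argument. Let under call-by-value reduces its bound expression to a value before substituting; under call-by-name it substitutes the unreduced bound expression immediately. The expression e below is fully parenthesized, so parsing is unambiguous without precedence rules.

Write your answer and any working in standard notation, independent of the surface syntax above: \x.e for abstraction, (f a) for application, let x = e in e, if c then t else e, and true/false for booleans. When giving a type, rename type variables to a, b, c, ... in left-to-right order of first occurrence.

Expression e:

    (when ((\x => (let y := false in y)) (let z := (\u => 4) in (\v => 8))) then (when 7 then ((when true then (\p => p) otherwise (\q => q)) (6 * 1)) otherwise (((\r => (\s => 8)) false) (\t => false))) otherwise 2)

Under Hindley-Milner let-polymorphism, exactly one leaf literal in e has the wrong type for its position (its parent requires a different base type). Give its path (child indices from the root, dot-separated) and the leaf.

Answer: 1.0 : 7

Working:
let y : Bool
y : Bool
\x._ : a -> Bool
\u._ : b -> Int
let z : forall. b -> Int
\v._ : c -> Int
  unify a -> Bool ~ (c -> Int) -> d
  unify a ~ c -> Int
  unify Bool ~ d
_ _ : Bool
  unify Bool ~ Bool
  unify Int ~ Bool
  FAIL: mismatch Int ~ Bool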